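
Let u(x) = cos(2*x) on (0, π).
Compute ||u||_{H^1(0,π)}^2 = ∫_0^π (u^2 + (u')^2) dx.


||u||_{H^1(0,π)}^2 = 5*π/2

u'(x) = -2*sin(2*x).
Expand u² and (u')² and integrate term by term on (0, π), using: for integers n ≥ 1, ∫_0^π sin²(nx) dx = ∫_0^π cos²(nx) dx = π/2; for n ≠ n', ∫_0^π sin(nx)sin(n'x) dx = ∫_0^π cos(nx)cos(n'x) dx = 0; and by product-to-sum, ∫_0^π sin(nx)cos(n'x) dx = ½∫_0^π [sin((n+n')x) + sin((n−n')x)] dx, which is 0 when n+n' is even and 2n/(n²−n'²) when n+n' is odd (it need not vanish on (0, π)).
  u² squared terms: (1)²·∫cos(2x)² dx = 1·π/2 = π/2.
  So ∫_0^π u² dx = π/2.
  (u')² squared terms: (-2)²·∫sin(2x)² dx = 4·π/2 = 2*π.
  So ∫_0^π (u')² dx = 2*π.
||u||_{H^1}^2 = (π/2) + (2*π) = 5*π/2.


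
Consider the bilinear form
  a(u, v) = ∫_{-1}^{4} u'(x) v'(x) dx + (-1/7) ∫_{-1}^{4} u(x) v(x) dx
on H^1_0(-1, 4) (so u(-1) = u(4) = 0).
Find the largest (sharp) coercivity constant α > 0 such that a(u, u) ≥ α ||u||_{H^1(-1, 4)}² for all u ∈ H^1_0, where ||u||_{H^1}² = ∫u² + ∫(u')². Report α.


α = (-25/7 + π^2)/(π^2 + 25)

Coercivity of a(·,·) on H^1_0(-1, 4) means a(u, u) ≥ α ||u||_{H^1}² for every u ∈ H^1_0.
The interval has length L = 5, and Poincaré/coercivity depend only on L. Here a(u, u) = ∫(u')² + (-1/7)·∫u².
Here c = -1/7 < 0 with |c| < (π/L)² = π^2/25, so coercivity still holds. The condition a(u,u) ≥ α||u||_{H^1}² reads (1−α)∫(u')² ≥ (α−c)∫u². Any admissible α is ≤ 1 (rapidly oscillating u have ∫u²/∫(u')² → 0), and α = 1 would force 0 ≥ (1−c)∫u², impossible since c < 1; so 1−α > 0. By the sharp Poincaré inequality on H^1_0 of an interval of length L, ∫(u')² ≥ (π/L)²∫u² with equality for the first sine mode sin(π(x−x₀)/L) (x₀ the left endpoint), so the inequality holds for all u iff (1−α)(π/L)² ≥ α − c, i.e. α ≤ ((π/L)² + c)/((π/L)² + 1) = (1 + c(L/π)²)/(1 + (L/π)²). (Direct route, valid since c ≤ 0: Poincaré gives c∫u² ≥ c(L/π)²∫(u')², so a(u,u) ≥ (1 + c(L/π)²)∫(u')², while ||u||_{H^1}² ≤ (1 + (L/π)²)∫(u')²; dividing yields the same α.) With (π/L)² = π^2/25 and c = -1/7, the largest admissible constant is α = ((π/L)² + c)/((π/L)² + 1).
Simplifying, α = (-25/7 + π^2)/(π^2 + 25).


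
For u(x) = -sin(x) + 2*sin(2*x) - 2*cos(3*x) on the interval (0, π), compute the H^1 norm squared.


||u||_{H^1(0,π)}^2 = 64 + 31*π

u'(x) = 6*sin(3*x) - cos(x) + 4*cos(2*x).
Expand u² and (u')² and integrate term by term on (0, π), using: for integers n ≥ 1, ∫_0^π sin²(nx) dx = ∫_0^π cos²(nx) dx = π/2; for n ≠ n', ∫_0^π sin(nx)sin(n'x) dx = ∫_0^π cos(nx)cos(n'x) dx = 0; and by product-to-sum, ∫_0^π sin(nx)cos(n'x) dx = ½∫_0^π [sin((n+n')x) + sin((n−n')x)] dx, which is 0 when n+n' is even and 2n/(n²−n'²) when n+n' is odd (it need not vanish on (0, π)).
  u² squared terms: (-1)²·∫sin(x)² dx = 1·π/2 = π/2;  (-2)²·∫cos(3x)² dx = 4·π/2 = 2*π;  (2)²·∫sin(2x)² dx = 4·π/2 = 2*π.
  u² cross terms: 2·(-1)·(-2)·∫sin(x)·cos(3x) dx = 4·(0) = 0;  2·(-1)·(2)·∫sin(x)·sin(2x) dx = -4·(0) = 0;  2·(-2)·(2)·∫cos(3x)·sin(2x) dx = -8·(-4/5) = 32/5.
  So ∫_0^π u² dx = π/2 + 2*π + 2*π + 0 + 0 + 32/5 = 32/5 + 9*π/2.
  (u')² squared terms: (-1)²·∫cos(x)² dx = 1·π/2 = π/2;  (4)²·∫cos(2x)² dx = 16·π/2 = 8*π;  (6)²·∫sin(3x)² dx = 36·π/2 = 18*π.
  (u')² cross terms: 2·(-1)·(4)·∫cos(x)·cos(2x) dx = -8·(0) = 0;  2·(-1)·(6)·∫cos(x)·sin(3x) dx = -12·(0) = 0;  2·(4)·(6)·∫cos(2x)·sin(3x) dx = 48·(6/5) = 288/5.
  So ∫_0^π (u')² dx = π/2 + 8*π + 18*π + 0 + 0 + 288/5 = 288/5 + 53*π/2.
||u||_{H^1}^2 = (32/5 + 9*π/2) + (288/5 + 53*π/2) = 64 + 31*π.


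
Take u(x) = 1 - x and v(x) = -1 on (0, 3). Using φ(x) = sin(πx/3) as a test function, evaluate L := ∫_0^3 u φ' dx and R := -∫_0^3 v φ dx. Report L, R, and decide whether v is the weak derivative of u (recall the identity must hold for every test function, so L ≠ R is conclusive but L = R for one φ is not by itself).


LHS = 6/π, RHS = 6/π. Yes, v = u' weakly.

u(x) = 1 - x, classical derivative u'(x) = -1.
φ(x) = sin(πx/3), so φ'(x) = π*cos(π*x/3)/3.
Note φ(0) = φ(3) = 0, so the boundary term u·φ vanishes.
LHS = ∫_0^3 u(x) φ'(x) dx = ∫_0^3 (-π*x*cos(π*x/3)/3 + π*cos(π*x/3)/3) dx. Term by term:
  ∫_0^3 π*cos(π*x/3)/3 dx = 0;  ∫_0^3 -π*x*cos(π*x/3)/3 dx = 6/π.
Sum: 0 + 6/π = 6/π.
So LHS = 6/π.
∫_0^3 v(x) φ(x) dx = ∫_0^3 (-sin(π*x/3)) dx. Term by term:
  ∫_0^3 -sin(π*x/3) dx = -6/π.
So RHS = -∫_0^3 v(x) φ(x) dx = 6/π.
LHS = RHS, so the identity holds for this test φ.
Moreover u is smooth here and v(x) = u'(x) = -1 pointwise, so the identity holds for every test function. Hence v is the weak derivative of u.


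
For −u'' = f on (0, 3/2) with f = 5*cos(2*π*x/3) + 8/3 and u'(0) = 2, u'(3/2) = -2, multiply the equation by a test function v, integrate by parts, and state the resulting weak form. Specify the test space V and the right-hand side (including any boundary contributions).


V = H^1(0, 3/2) (v unrestricted at boundary; u is determined up to an additive constant); weak form: ∫_0^3/2 u'v' dx = ∫_0^3/2 (5*cos(2*π*x/3) + 8/3) v dx − 2·v(3/2) − 2·v(0) for all v ∈ V.

Multiply both sides by a test function v and integrate from 0 to 3/2:
  ∫_0^3/2 −u''(x) v(x) dx = ∫_0^3/2 f(x) v(x) dx.
Integrate the LHS by parts once:
  ∫_0^3/2 −u'' v dx = −[u'(x) v(x)]_0^3/2 + ∫_0^3/2 u'(x) v'(x) dx.
Thus ∫_0^3/2 u'(x) v'(x) dx = ∫_0^3/2 f(x) v(x) dx + [u'(x) v(x)]_0^3/2.
Choose V so that boundary terms are either known or forced to vanish.
u has inhomogeneous Neumann u'(0) = 2, u'(3/2) = -2. [u' v]_0^3/2 = (-2)·v(3/2) − (2)·v(0) = − 2·v(3/2) − 2·v(0). Take V = H^1(0, 3/2); boundary term becomes part of RHS.
Weak formulation: find u (satisfying any essential BC) such that ∫_0^3/2 u'(x) v'(x) dx = ∫_0^3/2 f v dx − 2·v(3/2) − 2·v(0) for all v ∈ V (Neumann data are natural BCs: they enter the RHS as boundary terms).
Substituting f(x) = 5*cos(2*π*x/3) + 8/3, the right-hand side is ∫_0^3/2 (5*cos(2*π*x/3) + 8/3) v dx − 2·v(3/2) − 2·v(0).
Compatibility check (pure Neumann): taking v ≡ 1 ∈ V gives 0 = ∫_0^3/2 f dx + (-2) − (2), i.e. ∫_0^3/2 f dx must equal u'(0) − u'(3/2) = 4. Indeed ∫_0^3/2 (5*cos(2*π*x/3) + 8/3) dx = 4, so the data are compatible. The solution is then unique only up to an additive constant (fix it e.g. by requiring ∫_0^3/2 u dx = 0).


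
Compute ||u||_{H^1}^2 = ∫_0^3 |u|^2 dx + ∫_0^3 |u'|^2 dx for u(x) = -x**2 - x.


||u||_{H^1}^2 = 1551/10

The H^1 norm (squared) on an interval (0, L) is
  ||u||_{H^1}^2 = ∫_0^L u(x)^2 dx + ∫_0^L u'(x)^2 dx.
Compute u'(x) = -2*x - 1.
Then u(x)^2 = x**4 + 2*x**3 + x**2 and u'(x)^2 = 4*x**2 + 4*x + 1.
Integrate each monomial from 0 to 3 using ∫_0^3 c·x^n dx = c·3^(n+1)/(n+1):
  ∫_0^3 u(x)^2 dx = ∫_0^3 (x^4 + 2*x^3 + x^2) dx. Term by term:
    ∫_0^3 x^4 dx = 243/5;  ∫_0^3 2*x^3 dx = 81/2;  ∫_0^3 x^2 dx = 9.
  Sum: 243/5 + 81/2 + 9 = 981/10.
  ∫_0^3 u'(x)^2 dx = ∫_0^3 (4*x^2 + 4*x + 1) dx. Term by term:
    ∫_0^3 4*x^2 dx = 36;  ∫_0^3 4*x dx = 18;  ∫_0^3 1 dx = 3.
  Sum: 36 + 18 + 3 = 57.
Adding: ||u||_{H^1}^2 = 981/10 + 57 = 1551/10.


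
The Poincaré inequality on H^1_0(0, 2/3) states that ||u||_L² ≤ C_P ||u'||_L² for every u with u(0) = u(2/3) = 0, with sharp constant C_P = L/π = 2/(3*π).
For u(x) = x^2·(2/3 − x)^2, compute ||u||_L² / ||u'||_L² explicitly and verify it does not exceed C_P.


||u||_L² / ||u'||_L² = sqrt(3)/9 < C_P = 2/(3*π).

u(x) = x^2·(2/3 − x)^2, so u'(x) = 4*x*(3*x - 2)*(3*x - 1)/9.
u(x) = x^2·(2/3 − x)^2 vanishes at x = 0 and x = 2/3, so u ∈ H^1_0(0, 2/3). Differentiate via the product rule and integrate the resulting polynomials term by term.
  ∫_0^2/3 u² dx = ∫_0^2/3 (x^8 - 8*x^7/3 + 8*x^6/3 - 32*x^5/27 + 16*x^4/81) dx. Term by term:
    ∫_0^2/3 x^8 dx = 512/177147;  ∫_0^2/3 -8*x^7/3 dx = -256/19683;  ∫_0^2/3 8*x^6/3 dx = 1024/45927;
    ∫_0^2/3 -32*x^5/27 dx = -1024/59049;  ∫_0^2/3 16*x^4/81 dx = 512/98415.
  Sum: 512/177147 − 256/19683 + 1024/45927 − 1024/59049 + 512/98415 = 256/6200145.
  ∫_0^2/3 (u')² dx = ∫_0^2/3 (16*x^6 - 32*x^5 + 208*x^4/9 - 64*x^3/9 + 64*x^2/81) dx. Term by term:
    ∫_0^2/3 16*x^6 dx = 2048/15309;  ∫_0^2/3 -32*x^5 dx = -1024/2187;  ∫_0^2/3 208*x^4/9 dx = 6656/10935;
    ∫_0^2/3 -64*x^3/9 dx = -256/729;  ∫_0^2/3 64*x^2/81 dx = 512/6561.
  Sum: 2048/15309 − 1024/2187 + 6656/10935 − 256/729 + 512/6561 = 256/229635.
∫_0^2/3 u² dx = 256/6200145, so ||u||_L² = 16*sqrt(105)/25515.
∫_0^2/3 (u')² dx = 256/229635, so ||u'||_L² = 16*sqrt(35)/2835.
Ratio ||u||_L² / ||u'||_L² = sqrt(3)/9.
Sharp Poincaré constant on H^1_0(0, 2/3) is C_P = L/π = 2/(3*π), achieved by sin(3*π/2·x).
A polynomial bump cannot attain the sharp Poincaré constant (only the first sine eigenfunction does), so the ratio is strictly less than C_P, consistent with ||u||_L² ≤ C_P ||u'||_L².


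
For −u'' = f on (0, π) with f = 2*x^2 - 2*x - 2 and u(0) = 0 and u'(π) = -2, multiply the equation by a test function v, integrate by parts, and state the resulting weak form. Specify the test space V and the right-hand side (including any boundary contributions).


V = {v ∈ H^1(0, π) : v(0) = 0} (test functions vanish at x = 0 where u is specified); weak form: ∫_0^π u'v' dx = ∫_0^π (2*x^2 - 2*x - 2) v dx − 2·v(π) for all v ∈ V.

Multiply both sides by a test function v and integrate from 0 to π:
  ∫_0^π −u''(x) v(x) dx = ∫_0^π f(x) v(x) dx.
Integrate the LHS by parts once:
  ∫_0^π −u'' v dx = −[u'(x) v(x)]_0^π + ∫_0^π u'(x) v'(x) dx.
Thus ∫_0^π u'(x) v'(x) dx = ∫_0^π f(x) v(x) dx + [u'(x) v(x)]_0^π.
Choose V so that boundary terms are either known or forced to vanish.
Mixed BC: u(0) = 0 (Dirichlet) and u'(π) = -2 (Neumann). Define V = {v ∈ H^1(0, π) : v(0) = 0}. Then [u' v]_0^π = u'(π)·v(π) − u'(0)·0 = − 2·v(π).
Weak formulation: find u (satisfying any essential BC) such that ∫_0^π u'(x) v'(x) dx = ∫_0^π f v dx − 2·v(π) for all v ∈ V (Dirichlet at 0 absorbed into V; Neumann datum at x = π contributes the boundary term).
Substituting f(x) = 2*x^2 - 2*x - 2, the right-hand side is ∫_0^π (2*x^2 - 2*x - 2) v dx − 2·v(π).


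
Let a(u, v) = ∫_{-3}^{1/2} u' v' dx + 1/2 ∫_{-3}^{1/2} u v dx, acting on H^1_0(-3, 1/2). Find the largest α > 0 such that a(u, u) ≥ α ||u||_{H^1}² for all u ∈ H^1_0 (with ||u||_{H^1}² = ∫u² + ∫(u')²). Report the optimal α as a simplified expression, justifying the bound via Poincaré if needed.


α = (49 + 8*π^2)/(2*(4*π^2 + 49))

Coercivity of a(·,·) on H^1_0(-3, 1/2) means a(u, u) ≥ α ||u||_{H^1}² for every u ∈ H^1_0.
The interval has length L = 7/2, and Poincaré/coercivity depend only on L. Here a(u, u) = ∫(u')² + (1/2)·∫u².
Here 0 < c = 1/2 < 1. The condition a(u,u) ≥ α||u||_{H^1}² reads (1−α)∫(u')² ≥ (α−c)∫u². Any admissible α is ≤ 1 (rapidly oscillating u have ∫u²/∫(u')² → 0), and α = 1 would force 0 ≥ (1−c)∫u², impossible since c < 1; so 1−α > 0. By the sharp Poincaré inequality on H^1_0 of an interval of length L, ∫(u')² ≥ (π/L)²∫u² with equality for the first sine mode sin(π(x−x₀)/L) (x₀ the left endpoint), so the inequality holds for all u iff (1−α)(π/L)² ≥ α − c, i.e. α ≤ ((π/L)² + c)/((π/L)² + 1) = (1 + c(L/π)²)/(1 + (L/π)²). With (π/L)² = 4*π^2/49 and c = 1/2, the largest admissible constant is α = ((π/L)² + c)/((π/L)² + 1).
Simplifying, α = (49 + 8*π^2)/(2*(4*π^2 + 49)).


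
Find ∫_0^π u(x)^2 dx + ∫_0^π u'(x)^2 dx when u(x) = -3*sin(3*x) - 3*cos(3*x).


||u||_{H^1(0,π)}^2 = 90*π

u'(x) = 9*sin(3*x) - 9*cos(3*x).
Expand u² and (u')² and integrate term by term on (0, π), using: for integers n ≥ 1, ∫_0^π sin²(nx) dx = ∫_0^π cos²(nx) dx = π/2; for n ≠ n', ∫_0^π sin(nx)sin(n'x) dx = ∫_0^π cos(nx)cos(n'x) dx = 0; and by product-to-sum, ∫_0^π sin(nx)cos(n'x) dx = ½∫_0^π [sin((n+n')x) + sin((n−n')x)] dx, which is 0 when n+n' is even and 2n/(n²−n'²) when n+n' is odd (it need not vanish on (0, π)).
  u² squared terms: (-3)²·∫cos(3x)² dx = 9·π/2 = 9*π/2;  (-3)²·∫sin(3x)² dx = 9·π/2 = 9*π/2.
  u² cross terms: 2·(-3)·(-3)·∫cos(3x)·sin(3x) dx = 18·(0) = 0.
  So ∫_0^π u² dx = 9*π/2 + 9*π/2 + 0 = 9*π.
  (u')² squared terms: (-9)²·∫cos(3x)² dx = 81·π/2 = 81*π/2;  (9)²·∫sin(3x)² dx = 81·π/2 = 81*π/2.
  (u')² cross terms: 2·(-9)·(9)·∫cos(3x)·sin(3x) dx = -162·(0) = 0.
  So ∫_0^π (u')² dx = 81*π/2 + 81*π/2 + 0 = 81*π.
||u||_{H^1}^2 = (9*π) + (81*π) = 90*π.


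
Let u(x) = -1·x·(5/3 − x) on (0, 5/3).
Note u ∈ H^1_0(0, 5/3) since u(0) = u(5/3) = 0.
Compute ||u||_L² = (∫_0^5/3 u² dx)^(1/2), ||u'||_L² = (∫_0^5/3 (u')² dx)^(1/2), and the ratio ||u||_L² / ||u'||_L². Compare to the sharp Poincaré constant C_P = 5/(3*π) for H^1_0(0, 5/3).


||u||_L² / ||u'||_L² = sqrt(10)/6 < C_P = 5/(3*π).

u(x) = -1·x·(5/3 − x), so u'(x) = 2*x - 5/3.
u(x) = -1·x·(5/3 − x) vanishes at x = 0 and x = 5/3, so u ∈ H^1_0(0, 5/3). Differentiate via the product rule and integrate the resulting polynomials term by term.
  ∫_0^5/3 u² dx = ∫_0^5/3 (x^4 - 10*x^3/3 + 25*x^2/9) dx. Term by term:
    ∫_0^5/3 x^4 dx = 625/243;  ∫_0^5/3 -10*x^3/3 dx = -3125/486;  ∫_0^5/3 25*x^2/9 dx = 3125/729.
  Sum: 625/243 − 3125/486 + 3125/729 = 625/1458.
  ∫_0^5/3 (u')² dx = ∫_0^5/3 (4*x^2 - 20*x/3 + 25/9) dx. Term by term:
    ∫_0^5/3 4*x^2 dx = 500/81;  ∫_0^5/3 -20*x/3 dx = -250/27;  ∫_0^5/3 25/9 dx = 125/27.
  Sum: 500/81 − 250/27 + 125/27 = 125/81.
∫_0^5/3 u² dx = 625/1458, so ||u||_L² = 25*sqrt(2)/54.
∫_0^5/3 (u')² dx = 125/81, so ||u'||_L² = 5*sqrt(5)/9.
Ratio ||u||_L² / ||u'||_L² = sqrt(10)/6.
Sharp Poincaré constant on H^1_0(0, 5/3) is C_P = L/π = 5/(3*π), achieved by sin(3*π/5·x).
A polynomial bump cannot attain the sharp Poincaré constant (only the first sine eigenfunction does), so the ratio is strictly less than C_P, consistent with ||u||_L² ≤ C_P ||u'||_L².


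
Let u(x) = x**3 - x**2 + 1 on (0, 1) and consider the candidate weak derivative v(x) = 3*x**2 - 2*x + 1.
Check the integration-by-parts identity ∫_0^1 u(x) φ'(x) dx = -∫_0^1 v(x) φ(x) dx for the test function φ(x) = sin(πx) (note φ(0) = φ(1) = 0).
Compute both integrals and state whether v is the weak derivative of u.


LHS = (12 - π^2)/π^3, RHS = -3/π + 12/π^3. No, v is not the weak derivative of u.

u(x) = x**3 - x**2 + 1, classical derivative u'(x) = 3*x**2 - 2*x.
φ(x) = sin(πx), so φ'(x) = π*cos(π*x).
Note φ(0) = φ(1) = 0, so the boundary term u·φ vanishes.
LHS = ∫_0^1 u(x) φ'(x) dx = ∫_0^1 (π*x^3*cos(π*x) - π*x^2*cos(π*x) + π*cos(π*x)) dx. Term by term:
  ∫_0^1 π*cos(π*x) dx = 0;  ∫_0^1 π*x^3*cos(π*x) dx = -3/π + 12/π^3;  ∫_0^1 -π*x^2*cos(π*x) dx = 2/π.
Sum: 0 + -3/π + 12/π^3 + 2/π = (12 - π^2)/π^3.
So LHS = (12 - π^2)/π^3.
∫_0^1 v(x) φ(x) dx = ∫_0^1 (3*x^2*sin(π*x) - 2*x*sin(π*x) + sin(π*x)) dx. Term by term:
  ∫_0^1 -2*x*sin(π*x) dx = -2/π;  ∫_0^1 3*x^2*sin(π*x) dx = -12/π^3 + 3/π;  ∫_0^1 sin(π*x) dx = 2/π.
Sum: -2/π + -12/π^3 + 3/π + 2/π = -12/π^3 + 3/π.
So RHS = -∫_0^1 v(x) φ(x) dx = -3/π + 12/π^3.
LHS − RHS = 2/π ≠ 0, so the identity fails.
(For a valid weak derivative the identity must hold for EVERY test function, in particular this one. The failure shows v is NOT the weak derivative of u.)
Correct weak derivative would be u'(x) = 3*x**2 - 2*x.


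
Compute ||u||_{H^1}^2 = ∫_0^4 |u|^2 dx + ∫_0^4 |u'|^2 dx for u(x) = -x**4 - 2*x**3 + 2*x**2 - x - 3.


||u||_{H^1}^2 = 40963016/315

The H^1 norm (squared) on an interval (0, L) is
  ||u||_{H^1}^2 = ∫_0^L u(x)^2 dx + ∫_0^L u'(x)^2 dx.
Compute u'(x) = -4*x**3 - 6*x**2 + 4*x - 1.
Then u(x)^2 = x**8 + 4*x**7 - 6*x**5 + 14*x**4 + 8*x**3 - 11*x**2 + 6*x + 9 and u'(x)^2 = 16*x**6 + 48*x**5 + 4*x**4 - 40*x**3 + 28*x**2 - 8*x + 1.
Integrate each monomial from 0 to 4 using ∫_0^4 c·x^n dx = c·4^(n+1)/(n+1):
  ∫_0^4 u(x)^2 dx = ∫_0^4 (x^8 + 4*x^7 - 6*x^5 + 14*x^4 + 8*x^3 - 11*x^2 + 6*x + 9) dx. Term by term:
    ∫_0^4 x^8 dx = 262144/9;  ∫_0^4 4*x^7 dx = 32768;  ∫_0^4 -6*x^5 dx = -4096;
    ∫_0^4 14*x^4 dx = 14336/5;  ∫_0^4 8*x^3 dx = 512;  ∫_0^4 -11*x^2 dx = -704/3;
    ∫_0^4 6*x dx = 48;  ∫_0^4 9 dx = 36.
  Sum: 262144/9 + 32768 − 4096 + 14336/5 + 512 − 704/3 + 48 + 36 = 2746244/45.
  ∫_0^4 u'(x)^2 dx = ∫_0^4 (16*x^6 + 48*x^5 + 4*x^4 - 40*x^3 + 28*x^2 - 8*x + 1) dx. Term by term:
    ∫_0^4 16*x^6 dx = 262144/7;  ∫_0^4 48*x^5 dx = 32768;  ∫_0^4 4*x^4 dx = 4096/5;
    ∫_0^4 -40*x^3 dx = -2560;  ∫_0^4 28*x^2 dx = 1792/3;  ∫_0^4 -8*x dx = -64;
    ∫_0^4 1 dx = 4.
  Sum: 262144/7 + 32768 + 4096/5 − 2560 + 1792/3 − 64 + 4 = 7246436/105.
Adding: ||u||_{H^1}^2 = 2746244/45 + 7246436/105 = 40963016/315.


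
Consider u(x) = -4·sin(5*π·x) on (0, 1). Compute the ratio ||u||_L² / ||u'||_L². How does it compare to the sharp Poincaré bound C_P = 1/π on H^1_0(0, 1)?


||u||_L² / ||u'||_L² = 1/(5*π) < C_P = 1/π.

u(x) = -4·sin(5*π·x), so u'(x) = -20*π*cos(5*π*x).
Writing u(x) = A·sin(kπx/L) with A = -4 and k = 5, use ∫_0^L sin²(kπx/L) dx = L/2 and ∫_0^L cos²(kπx/L) dx = L/2.
u² = 16·sin²(5*π·x) and (u')² = 400*π^2·cos²(5*π·x), and each of sin², cos² integrates to L/2 = 1/2 over (0, 1).
∫_0^1 u² dx = 8, so ||u||_L² = 2*sqrt(2).
∫_0^1 (u')² dx = 200*π^2, so ||u'||_L² = 10*sqrt(2)*π.
Ratio ||u||_L² / ||u'||_L² = 1/(5*π).
Sharp Poincaré constant on H^1_0(0, 1) is C_P = L/π = 1/π, achieved by sin(π·x).
This is the k = 5 harmonic; the ratio L/(kπ) is strictly less than C_P = L/π, consistent with the sharp inequality ||u||_L² ≤ C_P ||u'||_L².


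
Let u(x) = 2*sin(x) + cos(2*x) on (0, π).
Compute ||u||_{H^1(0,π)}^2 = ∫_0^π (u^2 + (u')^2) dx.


||u||_{H^1(0,π)}^2 = -40/3 + 13*π/2

u'(x) = -2*sin(2*x) + 2*cos(x).
Expand u² and (u')² and integrate term by term on (0, π), using: for integers n ≥ 1, ∫_0^π sin²(nx) dx = ∫_0^π cos²(nx) dx = π/2; for n ≠ n', ∫_0^π sin(nx)sin(n'x) dx = ∫_0^π cos(nx)cos(n'x) dx = 0; and by product-to-sum, ∫_0^π sin(nx)cos(n'x) dx = ½∫_0^π [sin((n+n')x) + sin((n−n')x)] dx, which is 0 when n+n' is even and 2n/(n²−n'²) when n+n' is odd (it need not vanish on (0, π)).
  u² squared terms: (2)²·∫sin(x)² dx = 4·π/2 = 2*π;  (1)²·∫cos(2x)² dx = 1·π/2 = π/2.
  u² cross terms: 2·(2)·(1)·∫sin(x)·cos(2x) dx = 4·(-2/3) = -8/3.
  So ∫_0^π u² dx = 2*π + π/2 − 8/3 = -8/3 + 5*π/2.
  (u')² squared terms: (-2)²·∫sin(2x)² dx = 4·π/2 = 2*π;  (2)²·∫cos(x)² dx = 4·π/2 = 2*π.
  (u')² cross terms: 2·(-2)·(2)·∫sin(2x)·cos(x) dx = -8·(4/3) = -32/3.
  So ∫_0^π (u')² dx = 2*π + 2*π − 32/3 = -32/3 + 4*π.
||u||_{H^1}^2 = (-8/3 + 5*π/2) + (-32/3 + 4*π) = -40/3 + 13*π/2.


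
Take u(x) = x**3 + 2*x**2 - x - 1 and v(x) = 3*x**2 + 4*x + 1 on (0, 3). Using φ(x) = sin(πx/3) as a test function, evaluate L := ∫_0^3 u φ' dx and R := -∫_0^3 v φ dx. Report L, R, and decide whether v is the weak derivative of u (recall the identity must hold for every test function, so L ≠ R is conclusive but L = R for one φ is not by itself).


LHS = -111/π + 324/π^3, RHS = -123/π + 324/π^3. No, v is not the weak derivative of u.

u(x) = x**3 + 2*x**2 - x - 1, classical derivative u'(x) = 3*x**2 + 4*x - 1.
φ(x) = sin(πx/3), so φ'(x) = π*cos(π*x/3)/3.
Note φ(0) = φ(3) = 0, so the boundary term u·φ vanishes.
LHS = ∫_0^3 u(x) φ'(x) dx = ∫_0^3 (π*x^3*cos(π*x/3)/3 + 2*π*x^2*cos(π*x/3)/3 - π*x*cos(π*x/3)/3 - π*cos(π*x/3)/3) dx. Term by term:
  ∫_0^3 -π*cos(π*x/3)/3 dx = 0;  ∫_0^3 -π*x*cos(π*x/3)/3 dx = 6/π;  ∫_0^3 π*x^3*cos(π*x/3)/3 dx = -81/π + 324/π^3;
  ∫_0^3 2*π*x^2*cos(π*x/3)/3 dx = -36/π.
Sum: 0 + 6/π + -81/π + 324/π^3 − 36/π = -111/π + 324/π^3.
So LHS = -111/π + 324/π^3.
∫_0^3 v(x) φ(x) dx = ∫_0^3 (3*x^2*sin(π*x/3) + 4*x*sin(π*x/3) + sin(π*x/3)) dx. Term by term:
  ∫_0^3 3*x^2*sin(π*x/3) dx = -324/π^3 + 81/π;  ∫_0^3 4*x*sin(π*x/3) dx = 36/π;  ∫_0^3 sin(π*x/3) dx = 6/π.
Sum: -324/π^3 + 81/π + 36/π + 6/π = -324/π^3 + 123/π.
So RHS = -∫_0^3 v(x) φ(x) dx = -123/π + 324/π^3.
LHS − RHS = 12/π ≠ 0, so the identity fails.
(For a valid weak derivative the identity must hold for EVERY test function, in particular this one. The failure shows v is NOT the weak derivative of u.)
Correct weak derivative would be u'(x) = 3*x**2 + 4*x - 1.


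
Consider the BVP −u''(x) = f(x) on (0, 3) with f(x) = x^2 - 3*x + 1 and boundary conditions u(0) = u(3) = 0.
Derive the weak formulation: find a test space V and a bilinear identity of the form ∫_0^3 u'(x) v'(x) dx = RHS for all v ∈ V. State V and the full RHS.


V = H^1_0(0, 3) (so v(0) = v(3) = 0); weak form: ∫_0^3 u'v' dx = ∫_0^3 (x^2 - 3*x + 1) v dx for all v ∈ V.

Multiply both sides by a test function v and integrate from 0 to 3:
  ∫_0^3 −u''(x) v(x) dx = ∫_0^3 f(x) v(x) dx.
Integrate the LHS by parts once:
  ∫_0^3 −u'' v dx = −[u'(x) v(x)]_0^3 + ∫_0^3 u'(x) v'(x) dx.
Thus ∫_0^3 u'(x) v'(x) dx = ∫_0^3 f(x) v(x) dx + [u'(x) v(x)]_0^3.
Choose V so that boundary terms are either known or forced to vanish.
u is Dirichlet: u(0) = u(3) = 0. Let V = H^1_0(0, 3); then v(0) = v(3) = 0, and [u' v]_0^3 = 0.
Weak formulation: find u (satisfying any essential BC) such that ∫_0^3 u'(x) v'(x) dx = ∫_0^3 f v dx for all v ∈ V.
Substituting f(x) = x^2 - 3*x + 1, the right-hand side is ∫_0^3 (x^2 - 3*x + 1) v dx.


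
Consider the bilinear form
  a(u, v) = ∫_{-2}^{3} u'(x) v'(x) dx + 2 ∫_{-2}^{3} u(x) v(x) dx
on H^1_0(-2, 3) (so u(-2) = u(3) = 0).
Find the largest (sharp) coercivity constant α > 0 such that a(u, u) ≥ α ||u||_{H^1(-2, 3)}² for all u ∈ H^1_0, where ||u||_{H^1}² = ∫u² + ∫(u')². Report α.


α = 1

Coercivity of a(·,·) on H^1_0(-2, 3) means a(u, u) ≥ α ||u||_{H^1}² for every u ∈ H^1_0.
The interval has length L = 5, and Poincaré/coercivity depend only on L. Here a(u, u) = ∫(u')² + (2)·∫u².
Here c = 2 ≥ 1, so a(u,u) = ∫(u')² + c∫u² ≥ ∫(u')² + ∫u² = ||u||_{H^1}², i.e. α = 1 works. No larger α is possible: a(u,u) ≥ α||u||_{H^1}² means (1−α)∫(u')² ≥ (α−c)∫u², and for the modes u_n = sin(nπ(x−x₀)/L) (x₀ the left endpoint) one has ∫u_n²/∫(u_n')² = (L/(nπ))² → 0, so a(u_n,u_n)/||u_n||_{H^1}² → 1. Hence the optimal constant is α = 1.
Therefore α = 1.


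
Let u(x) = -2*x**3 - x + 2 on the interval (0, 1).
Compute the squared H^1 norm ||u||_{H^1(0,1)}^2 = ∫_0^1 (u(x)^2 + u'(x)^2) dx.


||u||_{H^1}^2 = 292/21

The H^1 norm (squared) on an interval (0, L) is
  ||u||_{H^1}^2 = ∫_0^L u(x)^2 dx + ∫_0^L u'(x)^2 dx.
Compute u'(x) = -6*x**2 - 1.
Then u(x)^2 = 4*x**6 + 4*x**4 - 8*x**3 + x**2 - 4*x + 4 and u'(x)^2 = 36*x**4 + 12*x**2 + 1.
Integrate each monomial from 0 to 1 using ∫_0^1 c·x^n dx = c·1^(n+1)/(n+1):
  ∫_0^1 u(x)^2 dx = ∫_0^1 (4*x^6 + 4*x^4 - 8*x^3 + x^2 - 4*x + 4) dx. Term by term:
    ∫_0^1 4*x^6 dx = 4/7;  ∫_0^1 4*x^4 dx = 4/5;  ∫_0^1 -8*x^3 dx = -2;
    ∫_0^1 x^2 dx = 1/3;  ∫_0^1 -4*x dx = -2;  ∫_0^1 4 dx = 4.
  Sum: 4/7 + 4/5 − 2 + 1/3 − 2 + 4 = 179/105.
  ∫_0^1 u'(x)^2 dx = ∫_0^1 (36*x^4 + 12*x^2 + 1) dx. Term by term:
    ∫_0^1 36*x^4 dx = 36/5;  ∫_0^1 12*x^2 dx = 4;  ∫_0^1 1 dx = 1.
  Sum: 36/5 + 4 + 1 = 61/5.
Adding: ||u||_{H^1}^2 = 179/105 + 61/5 = 292/21.


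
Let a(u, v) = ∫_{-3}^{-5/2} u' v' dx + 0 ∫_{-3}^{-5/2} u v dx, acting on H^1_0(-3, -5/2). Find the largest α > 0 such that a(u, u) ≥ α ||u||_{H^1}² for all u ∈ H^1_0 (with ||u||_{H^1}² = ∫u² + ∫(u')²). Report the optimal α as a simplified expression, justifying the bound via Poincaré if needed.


α = 4*π^2/(1 + 4*π^2)

Coercivity of a(·,·) on H^1_0(-3, -5/2) means a(u, u) ≥ α ||u||_{H^1}² for every u ∈ H^1_0.
The interval has length L = 1/2, and Poincaré/coercivity depend only on L. Here a(u, u) = ∫(u')² + (0)·∫u².
Here c = 0, so a(u,u) = ∫(u')² alone. The condition a(u,u) ≥ α||u||_{H^1}² reads (1−α)∫(u')² ≥ (α−c)∫u². Any admissible α is ≤ 1 (rapidly oscillating u have ∫u²/∫(u')² → 0), and α = 1 would force 0 ≥ (1−c)∫u², impossible since c < 1; so 1−α > 0. By the sharp Poincaré inequality on H^1_0 of an interval of length L, ∫(u')² ≥ (π/L)²∫u² with equality for the first sine mode sin(π(x−x₀)/L) (x₀ the left endpoint), so the inequality holds for all u iff (1−α)(π/L)² ≥ α − c, i.e. α ≤ ((π/L)² + c)/((π/L)² + 1) = (1 + c(L/π)²)/(1 + (L/π)²). (Direct route, valid since c ≤ 0: Poincaré gives c∫u² ≥ c(L/π)²∫(u')², so a(u,u) ≥ (1 + c(L/π)²)∫(u')², while ||u||_{H^1}² ≤ (1 + (L/π)²)∫(u')²; dividing yields the same α.) With (π/L)² = 4*π^2 and c = 0, the largest admissible constant is α = ((π/L)² + c)/((π/L)² + 1).
Simplifying, α = 4*π^2/(1 + 4*π^2).


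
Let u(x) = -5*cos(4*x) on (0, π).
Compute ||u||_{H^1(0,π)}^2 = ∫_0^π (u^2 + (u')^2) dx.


||u||_{H^1(0,π)}^2 = 425*π/2

u'(x) = 20*sin(4*x).
Expand u² and (u')² and integrate term by term on (0, π), using: for integers n ≥ 1, ∫_0^π sin²(nx) dx = ∫_0^π cos²(nx) dx = π/2; for n ≠ n', ∫_0^π sin(nx)sin(n'x) dx = ∫_0^π cos(nx)cos(n'x) dx = 0; and by product-to-sum, ∫_0^π sin(nx)cos(n'x) dx = ½∫_0^π [sin((n+n')x) + sin((n−n')x)] dx, which is 0 when n+n' is even and 2n/(n²−n'²) when n+n' is odd (it need not vanish on (0, π)).
  u² squared terms: (-5)²·∫cos(4x)² dx = 25·π/2 = 25*π/2.
  So ∫_0^π u² dx = 25*π/2.
  (u')² squared terms: (20)²·∫sin(4x)² dx = 400·π/2 = 200*π.
  So ∫_0^π (u')² dx = 200*π.
||u||_{H^1}^2 = (25*π/2) + (200*π) = 425*π/2.


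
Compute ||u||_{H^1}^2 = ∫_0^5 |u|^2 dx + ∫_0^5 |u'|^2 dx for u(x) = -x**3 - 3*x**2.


||u||_{H^1}^2 = 316125/7

The H^1 norm (squared) on an interval (0, L) is
  ||u||_{H^1}^2 = ∫_0^L u(x)^2 dx + ∫_0^L u'(x)^2 dx.
Compute u'(x) = -3*x**2 - 6*x.
Then u(x)^2 = x**6 + 6*x**5 + 9*x**4 and u'(x)^2 = 9*x**4 + 36*x**3 + 36*x**2.
Integrate each monomial from 0 to 5 using ∫_0^5 c·x^n dx = c·5^(n+1)/(n+1):
  ∫_0^5 u(x)^2 dx = ∫_0^5 (x^6 + 6*x^5 + 9*x^4) dx. Term by term:
    ∫_0^5 x^6 dx = 78125/7;  ∫_0^5 6*x^5 dx = 15625;  ∫_0^5 9*x^4 dx = 5625.
  Sum: 78125/7 + 15625 + 5625 = 226875/7.
  ∫_0^5 u'(x)^2 dx = ∫_0^5 (9*x^4 + 36*x^3 + 36*x^2) dx. Term by term:
    ∫_0^5 9*x^4 dx = 5625;  ∫_0^5 36*x^3 dx = 5625;  ∫_0^5 36*x^2 dx = 1500.
  Sum: 5625 + 5625 + 1500 = 12750.
Adding: ||u||_{H^1}^2 = 226875/7 + 12750 = 316125/7.


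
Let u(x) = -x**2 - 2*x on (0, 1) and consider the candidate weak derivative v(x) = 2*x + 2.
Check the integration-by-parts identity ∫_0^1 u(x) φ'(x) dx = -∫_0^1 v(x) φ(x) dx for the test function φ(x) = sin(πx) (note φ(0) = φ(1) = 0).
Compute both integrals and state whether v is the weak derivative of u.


LHS = 6/π, RHS = -6/π. No, v is not the weak derivative of u.

u(x) = -x**2 - 2*x, classical derivative u'(x) = -2*x - 2.
φ(x) = sin(πx), so φ'(x) = π*cos(π*x).
Note φ(0) = φ(1) = 0, so the boundary term u·φ vanishes.
LHS = ∫_0^1 u(x) φ'(x) dx = ∫_0^1 (-π*x^2*cos(π*x) - 2*π*x*cos(π*x)) dx. Term by term:
  ∫_0^1 -π*x^2*cos(π*x) dx = 2/π;  ∫_0^1 -2*π*x*cos(π*x) dx = 4/π.
Sum: 2/π + 4/π = 6/π.
So LHS = 6/π.
∫_0^1 v(x) φ(x) dx = ∫_0^1 (2*x*sin(π*x) + 2*sin(π*x)) dx. Term by term:
  ∫_0^1 2*sin(π*x) dx = 4/π;  ∫_0^1 2*x*sin(π*x) dx = 2/π.
Sum: 4/π + 2/π = 6/π.
So RHS = -∫_0^1 v(x) φ(x) dx = -6/π.
LHS − RHS = 12/π ≠ 0, so the identity fails.
(For a valid weak derivative the identity must hold for EVERY test function, in particular this one. The failure shows v is NOT the weak derivative of u.)
Correct weak derivative would be u'(x) = -2*x - 2.


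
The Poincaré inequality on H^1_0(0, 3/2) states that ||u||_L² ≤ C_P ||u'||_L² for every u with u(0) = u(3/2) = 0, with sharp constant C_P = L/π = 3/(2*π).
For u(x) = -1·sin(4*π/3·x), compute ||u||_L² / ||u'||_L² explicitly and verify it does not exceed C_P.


||u||_L² / ||u'||_L² = 3/(4*π) < C_P = 3/(2*π).

u(x) = -1·sin(4*π/3·x), so u'(x) = -4*π*cos(4*π*x/3)/3.
Writing u(x) = A·sin(kπx/L) with A = -1 and k = 2, use ∫_0^L sin²(kπx/L) dx = L/2 and ∫_0^L cos²(kπx/L) dx = L/2.
u² = 1·sin²(4*π/3·x) and (u')² = 16*π^2/9·cos²(4*π/3·x), and each of sin², cos² integrates to L/2 = 3/4 over (0, 3/2).
∫_0^3/2 u² dx = 3/4, so ||u||_L² = sqrt(3)/2.
∫_0^3/2 (u')² dx = 4*π^2/3, so ||u'||_L² = 2*sqrt(3)*π/3.
Ratio ||u||_L² / ||u'||_L² = 3/(4*π).
Sharp Poincaré constant on H^1_0(0, 3/2) is C_P = L/π = 3/(2*π), achieved by sin(2*π/3·x).
This is the k = 2 harmonic; the ratio L/(kπ) is strictly less than C_P = L/π, consistent with the sharp inequality ||u||_L² ≤ C_P ||u'||_L².


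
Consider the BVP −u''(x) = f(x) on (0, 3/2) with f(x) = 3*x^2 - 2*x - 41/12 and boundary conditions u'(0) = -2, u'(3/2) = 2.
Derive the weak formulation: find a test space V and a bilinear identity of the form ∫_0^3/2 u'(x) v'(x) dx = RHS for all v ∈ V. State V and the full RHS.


V = H^1(0, 3/2) (v unrestricted at boundary; u is determined up to an additive constant); weak form: ∫_0^3/2 u'v' dx = ∫_0^3/2 (3*x^2 - 2*x - 41/12) v dx + 2·v(3/2) + 2·v(0) for all v ∈ V.

Multiply both sides by a test function v and integrate from 0 to 3/2:
  ∫_0^3/2 −u''(x) v(x) dx = ∫_0^3/2 f(x) v(x) dx.
Integrate the LHS by parts once:
  ∫_0^3/2 −u'' v dx = −[u'(x) v(x)]_0^3/2 + ∫_0^3/2 u'(x) v'(x) dx.
Thus ∫_0^3/2 u'(x) v'(x) dx = ∫_0^3/2 f(x) v(x) dx + [u'(x) v(x)]_0^3/2.
Choose V so that boundary terms are either known or forced to vanish.
u has inhomogeneous Neumann u'(0) = -2, u'(3/2) = 2. [u' v]_0^3/2 = (2)·v(3/2) − (-2)·v(0) = 2·v(3/2) + 2·v(0). Take V = H^1(0, 3/2); boundary term becomes part of RHS.
Weak formulation: find u (satisfying any essential BC) such that ∫_0^3/2 u'(x) v'(x) dx = ∫_0^3/2 f v dx + 2·v(3/2) + 2·v(0) for all v ∈ V (Neumann data are natural BCs: they enter the RHS as boundary terms).
Substituting f(x) = 3*x^2 - 2*x - 41/12, the right-hand side is ∫_0^3/2 (3*x^2 - 2*x - 41/12) v dx + 2·v(3/2) + 2·v(0).
Compatibility check (pure Neumann): taking v ≡ 1 ∈ V gives 0 = ∫_0^3/2 f dx + (2) − (-2), i.e. ∫_0^3/2 f dx must equal u'(0) − u'(3/2) = -4. Indeed ∫_0^3/2 (3*x^2 - 2*x - 41/12) dx = -4, so the data are compatible. The solution is then unique only up to an additive constant (fix it e.g. by requiring ∫_0^3/2 u dx = 0).


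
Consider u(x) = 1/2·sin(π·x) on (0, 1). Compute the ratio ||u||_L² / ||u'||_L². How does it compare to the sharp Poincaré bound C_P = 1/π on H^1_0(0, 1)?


||u||_L² / ||u'||_L² = 1/π = C_P.

u(x) = 1/2·sin(π·x), so u'(x) = π*cos(π*x)/2.
Writing u(x) = A·sin(kπx/L) with A = 1/2 and k = 1, use ∫_0^L sin²(kπx/L) dx = L/2 and ∫_0^L cos²(kπx/L) dx = L/2.
u² = 1/4·sin²(π·x) and (u')² = π^2/4·cos²(π·x), and each of sin², cos² integrates to L/2 = 1/2 over (0, 1).
∫_0^1 u² dx = 1/8, so ||u||_L² = sqrt(2)/4.
∫_0^1 (u')² dx = π^2/8, so ||u'||_L² = sqrt(2)*π/4.
Ratio ||u||_L² / ||u'||_L² = 1/π.
Sharp Poincaré constant on H^1_0(0, 1) is C_P = L/π = 1/π, achieved by sin(π·x).
This is the k = 1 eigenfunction (up to amplitude), so the ratio equals the sharp Poincaré constant exactly.


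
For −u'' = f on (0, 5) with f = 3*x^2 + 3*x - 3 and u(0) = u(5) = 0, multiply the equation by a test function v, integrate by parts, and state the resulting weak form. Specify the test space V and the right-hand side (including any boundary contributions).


V = H^1_0(0, 5) (so v(0) = v(5) = 0); weak form: ∫_0^5 u'v' dx = ∫_0^5 (3*x^2 + 3*x - 3) v dx for all v ∈ V.

Multiply both sides by a test function v and integrate from 0 to 5:
  ∫_0^5 −u''(x) v(x) dx = ∫_0^5 f(x) v(x) dx.
Integrate the LHS by parts once:
  ∫_0^5 −u'' v dx = −[u'(x) v(x)]_0^5 + ∫_0^5 u'(x) v'(x) dx.
Thus ∫_0^5 u'(x) v'(x) dx = ∫_0^5 f(x) v(x) dx + [u'(x) v(x)]_0^5.
Choose V so that boundary terms are either known or forced to vanish.
u is Dirichlet: u(0) = u(5) = 0. Let V = H^1_0(0, 5); then v(0) = v(5) = 0, and [u' v]_0^5 = 0.
Weak formulation: find u (satisfying any essential BC) such that ∫_0^5 u'(x) v'(x) dx = ∫_0^5 f v dx for all v ∈ V.
Substituting f(x) = 3*x^2 + 3*x - 3, the right-hand side is ∫_0^5 (3*x^2 + 3*x - 3) v dx.


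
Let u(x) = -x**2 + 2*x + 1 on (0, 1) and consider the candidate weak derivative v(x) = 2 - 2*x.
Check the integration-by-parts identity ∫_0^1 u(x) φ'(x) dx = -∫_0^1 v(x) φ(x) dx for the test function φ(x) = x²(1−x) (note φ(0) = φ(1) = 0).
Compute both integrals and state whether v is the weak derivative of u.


LHS = -1/15, RHS = -1/15. Yes, v = u' weakly.

u(x) = -x**2 + 2*x + 1, classical derivative u'(x) = 2 - 2*x.
φ(x) = x²(1−x), so φ'(x) = x*(2 - 3*x).
Note φ(0) = φ(1) = 0, so the boundary term u·φ vanishes.
LHS = ∫_0^1 u(x) φ'(x) dx = ∫_0^1 (3*x^4 - 8*x^3 + x^2 + 2*x) dx. Term by term:
  ∫_0^1 3*x^4 dx = 3/5;  ∫_0^1 -8*x^3 dx = -2;  ∫_0^1 x^2 dx = 1/3;
  ∫_0^1 2*x dx = 1.
Sum: 3/5 − 2 + 1/3 + 1 = -1/15.
So LHS = -1/15.
∫_0^1 v(x) φ(x) dx = ∫_0^1 (2*x^4 - 4*x^3 + 2*x^2) dx. Term by term:
  ∫_0^1 2*x^4 dx = 2/5;  ∫_0^1 -4*x^3 dx = -1;  ∫_0^1 2*x^2 dx = 2/3.
Sum: 2/5 − 1 + 2/3 = 1/15.
So RHS = -∫_0^1 v(x) φ(x) dx = -1/15.
LHS = RHS, so the identity holds for this test φ.
Moreover u is smooth here and v(x) = u'(x) = 2 - 2*x pointwise, so the identity holds for every test function. Hence v is the weak derivative of u.


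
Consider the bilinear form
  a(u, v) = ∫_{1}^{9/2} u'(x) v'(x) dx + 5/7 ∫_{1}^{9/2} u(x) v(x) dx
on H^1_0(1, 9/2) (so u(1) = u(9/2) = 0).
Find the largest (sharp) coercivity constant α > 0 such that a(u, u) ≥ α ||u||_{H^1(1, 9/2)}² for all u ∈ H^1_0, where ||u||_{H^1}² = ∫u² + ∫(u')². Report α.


α = (35 + 4*π^2)/(4*π^2 + 49)

Coercivity of a(·,·) on H^1_0(1, 9/2) means a(u, u) ≥ α ||u||_{H^1}² for every u ∈ H^1_0.
The interval has length L = 7/2, and Poincaré/coercivity depend only on L. Here a(u, u) = ∫(u')² + (5/7)·∫u².
Here 0 < c = 5/7 < 1. The condition a(u,u) ≥ α||u||_{H^1}² reads (1−α)∫(u')² ≥ (α−c)∫u². Any admissible α is ≤ 1 (rapidly oscillating u have ∫u²/∫(u')² → 0), and α = 1 would force 0 ≥ (1−c)∫u², impossible since c < 1; so 1−α > 0. By the sharp Poincaré inequality on H^1_0 of an interval of length L, ∫(u')² ≥ (π/L)²∫u² with equality for the first sine mode sin(π(x−x₀)/L) (x₀ the left endpoint), so the inequality holds for all u iff (1−α)(π/L)² ≥ α − c, i.e. α ≤ ((π/L)² + c)/((π/L)² + 1) = (1 + c(L/π)²)/(1 + (L/π)²). With (π/L)² = 4*π^2/49 and c = 5/7, the largest admissible constant is α = ((π/L)² + c)/((π/L)² + 1).
Simplifying, α = (35 + 4*π^2)/(4*π^2 + 49).


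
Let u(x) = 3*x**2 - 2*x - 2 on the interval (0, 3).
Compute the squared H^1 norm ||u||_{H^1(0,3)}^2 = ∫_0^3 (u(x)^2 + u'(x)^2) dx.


||u||_{H^1}^2 = 1992/5

The H^1 norm (squared) on an interval (0, L) is
  ||u||_{H^1}^2 = ∫_0^L u(x)^2 dx + ∫_0^L u'(x)^2 dx.
Compute u'(x) = 6*x - 2.
Then u(x)^2 = 9*x**4 - 12*x**3 - 8*x**2 + 8*x + 4 and u'(x)^2 = 36*x**2 - 24*x + 4.
Integrate each monomial from 0 to 3 using ∫_0^3 c·x^n dx = c·3^(n+1)/(n+1):
  ∫_0^3 u(x)^2 dx = ∫_0^3 (9*x^4 - 12*x^3 - 8*x^2 + 8*x + 4) dx. Term by term:
    ∫_0^3 9*x^4 dx = 2187/5;  ∫_0^3 -12*x^3 dx = -243;  ∫_0^3 -8*x^2 dx = -72;
    ∫_0^3 8*x dx = 36;  ∫_0^3 4 dx = 12.
  Sum: 2187/5 − 243 − 72 + 36 + 12 = 852/5.
  ∫_0^3 u'(x)^2 dx = ∫_0^3 (36*x^2 - 24*x + 4) dx. Term by term:
    ∫_0^3 36*x^2 dx = 324;  ∫_0^3 -24*x dx = -108;  ∫_0^3 4 dx = 12.
  Sum: 324 − 108 + 12 = 228.
Adding: ||u||_{H^1}^2 = 852/5 + 228 = 1992/5.


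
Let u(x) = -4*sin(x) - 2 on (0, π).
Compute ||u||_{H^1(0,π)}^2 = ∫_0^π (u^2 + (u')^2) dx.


||u||_{H^1(0,π)}^2 = 32 + 20*π

u'(x) = -4*cos(x).
Expand u² and (u')² and integrate term by term on (0, π), using: for integers n ≥ 1, ∫_0^π sin²(nx) dx = ∫_0^π cos²(nx) dx = π/2; for n ≠ n', ∫_0^π sin(nx)sin(n'x) dx = ∫_0^π cos(nx)cos(n'x) dx = 0; and by product-to-sum, ∫_0^π sin(nx)cos(n'x) dx = ½∫_0^π [sin((n+n')x) + sin((n−n')x)] dx, which is 0 when n+n' is even and 2n/(n²−n'²) when n+n' is odd (it need not vanish on (0, π)). For the constant mode: ∫_0^π 1 dx = π, ∫_0^π cos(nx) dx = 0, ∫_0^π sin(nx) dx = (1−(−1)^n)/n.
  u² squared terms: (-2)²·∫1 dx = 4·π = 4*π;  (-4)²·∫sin(x)² dx = 16·π/2 = 8*π.
  u² cross terms: 2·(-2)·(-4)·∫1·sin(x) dx = 16·(2) = 32.
  So ∫_0^π u² dx = 4*π + 8*π + 32 = 32 + 12*π.
  (u')² squared terms: (-4)²·∫cos(x)² dx = 16·π/2 = 8*π.
  So ∫_0^π (u')² dx = 8*π.
||u||_{H^1}^2 = (32 + 12*π) + (8*π) = 32 + 20*π.


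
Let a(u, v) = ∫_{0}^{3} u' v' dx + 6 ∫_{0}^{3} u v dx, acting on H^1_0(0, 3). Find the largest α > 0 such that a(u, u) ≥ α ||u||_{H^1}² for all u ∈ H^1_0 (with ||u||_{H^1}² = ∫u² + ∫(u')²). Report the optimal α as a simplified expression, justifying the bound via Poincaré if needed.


α = 1

Coercivity of a(·,·) on H^1_0(0, 3) means a(u, u) ≥ α ||u||_{H^1}² for every u ∈ H^1_0.
The interval has length L = 3, and Poincaré/coercivity depend only on L. Here a(u, u) = ∫(u')² + (6)·∫u².
Here c = 6 ≥ 1, so a(u,u) = ∫(u')² + c∫u² ≥ ∫(u')² + ∫u² = ||u||_{H^1}², i.e. α = 1 works. No larger α is possible: a(u,u) ≥ α||u||_{H^1}² means (1−α)∫(u')² ≥ (α−c)∫u², and for the modes u_n = sin(nπ(x−x₀)/L) (x₀ the left endpoint) one has ∫u_n²/∫(u_n')² = (L/(nπ))² → 0, so a(u_n,u_n)/||u_n||_{H^1}² → 1. Hence the optimal constant is α = 1.
Therefore α = 1.


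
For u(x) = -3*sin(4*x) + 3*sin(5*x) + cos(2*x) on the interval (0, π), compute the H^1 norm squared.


||u||_{H^1(0,π)}^2 = 100/7 + 196*π

u'(x) = -2*sin(2*x) - 12*cos(4*x) + 15*cos(5*x).
Expand u² and (u')² and integrate term by term on (0, π), using: for integers n ≥ 1, ∫_0^π sin²(nx) dx = ∫_0^π cos²(nx) dx = π/2; for n ≠ n', ∫_0^π sin(nx)sin(n'x) dx = ∫_0^π cos(nx)cos(n'x) dx = 0; and by product-to-sum, ∫_0^π sin(nx)cos(n'x) dx = ½∫_0^π [sin((n+n')x) + sin((n−n')x)] dx, which is 0 when n+n' is even and 2n/(n²−n'²) when n+n' is odd (it need not vanish on (0, π)).
  u² squared terms: (-3)²·∫sin(4x)² dx = 9·π/2 = 9*π/2;  (3)²·∫sin(5x)² dx = 9·π/2 = 9*π/2;  (1)²·∫cos(2x)² dx = 1·π/2 = π/2.
  u² cross terms: 2·(-3)·(3)·∫sin(4x)·sin(5x) dx = -18·(0) = 0;  2·(-3)·(1)·∫sin(4x)·cos(2x) dx = -6·(0) = 0;  2·(3)·(1)·∫sin(5x)·cos(2x) dx = 6·(10/21) = 20/7.
  So ∫_0^π u² dx = 9*π/2 + 9*π/2 + π/2 + 0 + 0 + 20/7 = 20/7 + 19*π/2.
  (u')² squared terms: (-12)²·∫cos(4x)² dx = 144·π/2 = 72*π;  (-2)²·∫sin(2x)² dx = 4·π/2 = 2*π;  (15)²·∫cos(5x)² dx = 225·π/2 = 225*π/2.
  (u')² cross terms: 2·(-12)·(-2)·∫cos(4x)·sin(2x) dx = 48·(0) = 0;  2·(-12)·(15)·∫cos(4x)·cos(5x) dx = -360·(0) = 0;  2·(-2)·(15)·∫sin(2x)·cos(5x) dx = -60·(-4/21) = 80/7.
  So ∫_0^π (u')² dx = 72*π + 2*π + 225*π/2 + 0 + 0 + 80/7 = 80/7 + 373*π/2.
||u||_{H^1}^2 = (20/7 + 19*π/2) + (80/7 + 373*π/2) = 100/7 + 196*π.


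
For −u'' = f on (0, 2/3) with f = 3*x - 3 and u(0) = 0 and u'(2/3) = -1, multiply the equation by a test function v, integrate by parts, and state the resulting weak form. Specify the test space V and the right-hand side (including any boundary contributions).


V = {v ∈ H^1(0, 2/3) : v(0) = 0} (test functions vanish at x = 0 where u is specified); weak form: ∫_0^2/3 u'v' dx = ∫_0^2/3 (3*x - 3) v dx − v(2/3) for all v ∈ V.

Multiply both sides by a test function v and integrate from 0 to 2/3:
  ∫_0^2/3 −u''(x) v(x) dx = ∫_0^2/3 f(x) v(x) dx.
Integrate the LHS by parts once:
  ∫_0^2/3 −u'' v dx = −[u'(x) v(x)]_0^2/3 + ∫_0^2/3 u'(x) v'(x) dx.
Thus ∫_0^2/3 u'(x) v'(x) dx = ∫_0^2/3 f(x) v(x) dx + [u'(x) v(x)]_0^2/3.
Choose V so that boundary terms are either known or forced to vanish.
Mixed BC: u(0) = 0 (Dirichlet) and u'(2/3) = -1 (Neumann). Define V = {v ∈ H^1(0, 2/3) : v(0) = 0}. Then [u' v]_0^2/3 = u'(2/3)·v(2/3) − u'(0)·0 = − v(2/3).
Weak formulation: find u (satisfying any essential BC) such that ∫_0^2/3 u'(x) v'(x) dx = ∫_0^2/3 f v dx − v(2/3) for all v ∈ V (Dirichlet at 0 absorbed into V; Neumann datum at x = 2/3 contributes the boundary term).
Substituting f(x) = 3*x - 3, the right-hand side is ∫_0^2/3 (3*x - 3) v dx − v(2/3).
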